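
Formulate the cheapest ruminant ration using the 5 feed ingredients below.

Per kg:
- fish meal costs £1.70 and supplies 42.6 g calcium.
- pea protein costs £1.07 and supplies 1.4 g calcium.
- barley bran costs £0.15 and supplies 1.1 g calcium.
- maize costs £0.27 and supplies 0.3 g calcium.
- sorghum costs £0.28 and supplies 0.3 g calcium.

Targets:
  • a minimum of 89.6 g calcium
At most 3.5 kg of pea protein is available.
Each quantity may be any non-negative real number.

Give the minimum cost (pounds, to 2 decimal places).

£3.58

Let x1 = kg of fish meal, x2 = kg of pea protein, x3 = kg of barley bran, x4 = kg of maize, x5 = kg of sorghum.
Minimise 1.7x1 + 1.07x2 + 0.15x3 + 0.27x4 + 0.28x5 subject to:
  42.6x1 + 1.4x2 + 1.1x3 + 0.3x4 + 0.3x5 ≥ 89.6   (calcium)
  x2 ≤ 3.5
  x1, x2, x3, x4, x5 ≥ 0.
The optimal basis is {fish meal}; pea protein, barley bran, maize, sorghum drop out. There the calcium constraint is tight.
So fish meal = 2.103 kg.
Cost = 1.7·2.103 = 3.5751.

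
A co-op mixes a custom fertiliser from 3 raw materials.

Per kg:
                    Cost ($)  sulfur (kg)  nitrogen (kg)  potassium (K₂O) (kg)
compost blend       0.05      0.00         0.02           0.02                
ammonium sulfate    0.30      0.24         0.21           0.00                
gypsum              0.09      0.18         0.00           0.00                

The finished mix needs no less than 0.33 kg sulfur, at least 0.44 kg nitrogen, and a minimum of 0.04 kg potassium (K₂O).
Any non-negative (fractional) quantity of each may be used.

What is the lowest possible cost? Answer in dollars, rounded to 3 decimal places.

This is a linear program. Let x1 = kg of compost blend, x2 = kg of ammonium sulfate, x3 = kg of gypsum.
min 0.05x1 + 0.3x2 + 0.09x3 subject to:
  0.24x2 + 0.18x3 ≥ 0.33   (sulfur)
  0.02x1 + 0.21x2 ≥ 0.44   (nitrogen)
  0.02x1 ≥ 0.04   (potassium (K₂O))
  x1, x2, x3 ≥ 0.
At the optimum only compost blend, ammonium sulfate are positive (gypsum = 0). The nitrogen and potassium (K₂O) requirements are met with equality.
Optimal quantities: compost blend = 2 kg, ammonium sulfate = 1.9048 kg.
Cost = 0.05·2 + 0.3·1.9048 = 0.67144.

$0.671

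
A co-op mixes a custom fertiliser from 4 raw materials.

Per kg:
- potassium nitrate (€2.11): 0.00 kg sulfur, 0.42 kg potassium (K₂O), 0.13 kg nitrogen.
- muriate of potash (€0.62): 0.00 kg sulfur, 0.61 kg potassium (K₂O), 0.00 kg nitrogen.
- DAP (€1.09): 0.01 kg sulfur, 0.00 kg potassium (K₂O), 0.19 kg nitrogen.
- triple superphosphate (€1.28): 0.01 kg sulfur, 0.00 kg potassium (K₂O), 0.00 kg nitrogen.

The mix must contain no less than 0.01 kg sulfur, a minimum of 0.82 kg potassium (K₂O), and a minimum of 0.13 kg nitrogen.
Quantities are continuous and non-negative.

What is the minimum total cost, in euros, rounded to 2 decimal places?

Let x1 = kg of potassium nitrate, x2 = kg of muriate of potash, x3 = kg of DAP, x4 = kg of triple superphosphate.
Minimize 2.11x1 + 0.62x2 + 1.09x3 + 1.28x4 with:
  0.01x3 + 0.01x4 ≥ 0.01   (sulfur)
  0.42x1 + 0.61x2 ≥ 0.82   (potassium (K₂O))
  0.13x1 + 0.19x3 ≥ 0.13   (nitrogen)
  x1, x2, x3, x4 ≥ 0.
The minimum-cost mix takes nothing from potassium nitrate, triple superphosphate — only muriate of potash, DAP. Binding constraints: sulfur and potassium (K₂O).
Optimal quantities: muriate of potash = 1.344 kg, DAP = 1 kg.
Hence cost = 0.62·1.344 + 1.09·1 = €1.9233.

€1.92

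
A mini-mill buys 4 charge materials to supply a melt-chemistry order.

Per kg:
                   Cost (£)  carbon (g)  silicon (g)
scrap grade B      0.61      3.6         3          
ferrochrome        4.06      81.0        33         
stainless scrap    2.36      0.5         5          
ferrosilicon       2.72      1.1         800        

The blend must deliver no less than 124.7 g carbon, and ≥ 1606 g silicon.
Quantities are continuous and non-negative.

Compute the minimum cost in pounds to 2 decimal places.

£11.43

Let x1 = kg of scrap grade B, x2 = kg of ferrochrome, x3 = kg of stainless scrap, x4 = kg of ferrosilicon.
Minimise 0.61x1 + 4.06x2 + 2.36x3 + 2.72x4 s.t.:
  3.6x1 + 81x2 + 0.5x3 + 1.1x4 ≥ 124.7   (carbon)
  3x1 + 33x2 + 5x3 + 800x4 ≥ 1606   (silicon)
  x1, x2, x3, x4 ≥ 0.
The minimum-cost mix takes nothing from scrap grade B, stainless scrap — only ferrochrome, ferrosilicon. There the carbon and silicon constraints are tight.
That vertex is x2 = 1.513, x4 = 1.945.
Objective = 4.06·1.513 + 2.72·1.945 = 11.4332.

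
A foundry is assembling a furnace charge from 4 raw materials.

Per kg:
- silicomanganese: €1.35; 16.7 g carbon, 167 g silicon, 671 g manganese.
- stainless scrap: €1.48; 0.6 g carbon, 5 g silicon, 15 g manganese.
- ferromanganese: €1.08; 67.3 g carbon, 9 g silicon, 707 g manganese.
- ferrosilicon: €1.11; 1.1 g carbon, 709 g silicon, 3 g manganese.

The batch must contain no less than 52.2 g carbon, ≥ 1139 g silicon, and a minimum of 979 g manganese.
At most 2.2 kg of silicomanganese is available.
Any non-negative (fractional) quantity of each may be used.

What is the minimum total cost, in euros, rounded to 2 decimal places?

Treat it as an LP. Let x1 = kg of silicomanganese, x2 = kg of stainless scrap, x3 = kg of ferromanganese, x4 = kg of ferrosilicon.
min 1.35x1 + 1.48x2 + 1.08x3 + 1.11x4 s.t.:
  16.7x1 + 0.6x2 + 67.3x3 + 1.1x4 ≥ 52.2   (carbon)
  167x1 + 5x2 + 9x3 + 709x4 ≥ 1139   (silicon)
  671x1 + 15x2 + 707x3 + 3x4 ≥ 979   (manganese)
  x1 ≤ 2.2
  x1, x2, x3, x4 ≥ 0.
The cheapest feasible vertex uses only ferromanganese, ferrosilicon; silicomanganese, stainless scrap are not used. Binding constraints: silicon and manganese.
So ferromanganese = 1.378 kg, ferrosilicon = 1.589 kg.
Cost = 1.08·1.378 + 1.11·1.589 = 3.2520.

€3.25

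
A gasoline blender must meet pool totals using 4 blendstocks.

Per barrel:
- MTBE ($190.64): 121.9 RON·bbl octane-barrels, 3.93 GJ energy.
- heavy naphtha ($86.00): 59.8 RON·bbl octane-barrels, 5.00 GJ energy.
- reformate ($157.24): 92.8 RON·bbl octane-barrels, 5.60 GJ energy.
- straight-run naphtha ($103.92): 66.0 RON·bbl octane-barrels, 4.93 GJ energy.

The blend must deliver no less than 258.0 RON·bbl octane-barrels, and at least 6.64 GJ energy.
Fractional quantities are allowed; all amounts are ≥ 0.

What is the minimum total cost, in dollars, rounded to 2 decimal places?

$371.04

This is a linear program. Let x1 = barrels of MTBE, x2 = barrels of heavy naphtha, x3 = barrels of reformate, x4 = barrels of straight-run naphtha.
Minimize 190.64x1 + 86x2 + 157.24x3 + 103.92x4 subject to:
  121.9x1 + 59.8x2 + 92.8x3 + 66x4 ≥ 258   (octane-barrels)
  3.93x1 + 5x2 + 5.6x3 + 4.93x4 ≥ 6.64   (energy)
  x1, x2, x3, x4 ≥ 0.
At the optimum only heavy naphtha is positive (MTBE, reformate, straight-run naphtha = 0). The octane-barrels requirement is met with equality.
That vertex is x2 = 4.3144.
Cost = 86·4.3144 = 371.0384.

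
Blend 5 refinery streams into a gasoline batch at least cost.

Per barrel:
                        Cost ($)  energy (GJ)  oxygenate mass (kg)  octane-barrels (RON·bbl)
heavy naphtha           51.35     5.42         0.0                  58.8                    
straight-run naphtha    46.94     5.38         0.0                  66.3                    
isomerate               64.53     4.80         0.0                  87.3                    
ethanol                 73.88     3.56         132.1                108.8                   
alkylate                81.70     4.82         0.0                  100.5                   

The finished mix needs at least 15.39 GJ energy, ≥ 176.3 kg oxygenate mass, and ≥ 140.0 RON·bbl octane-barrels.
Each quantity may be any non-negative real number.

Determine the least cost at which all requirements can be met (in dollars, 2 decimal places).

$191.42

Set it up as a linear program. Let x1 = barrels of heavy naphtha, x2 = barrels of straight-run naphtha, x3 = barrels of isomerate, x4 = barrels of ethanol, x5 = barrels of alkylate.
Minimize 51.35x1 + 46.94x2 + 64.53x3 + 73.88x4 + 81.7x5 s.t.:
  5.42x1 + 5.38x2 + 4.8x3 + 3.56x4 + 4.82x5 ≥ 15.39   (energy)
  132.1x4 ≥ 176.3   (oxygenate mass)
  58.8x1 + 66.3x2 + 87.3x3 + 108.8x4 + 100.5x5 ≥ 140   (octane-barrels)
  x1, x2, x3, x4, x5 ≥ 0.
At the optimum only straight-run naphtha, ethanol are positive (heavy naphtha, isomerate, alkylate = 0). There the energy and oxygenate mass constraints are tight.
So straight-run naphtha = 1.9775 barrels, ethanol = 1.3346 barrels.
Cost = 46.94·1.9775 + 73.88·1.3346 = 191.4241.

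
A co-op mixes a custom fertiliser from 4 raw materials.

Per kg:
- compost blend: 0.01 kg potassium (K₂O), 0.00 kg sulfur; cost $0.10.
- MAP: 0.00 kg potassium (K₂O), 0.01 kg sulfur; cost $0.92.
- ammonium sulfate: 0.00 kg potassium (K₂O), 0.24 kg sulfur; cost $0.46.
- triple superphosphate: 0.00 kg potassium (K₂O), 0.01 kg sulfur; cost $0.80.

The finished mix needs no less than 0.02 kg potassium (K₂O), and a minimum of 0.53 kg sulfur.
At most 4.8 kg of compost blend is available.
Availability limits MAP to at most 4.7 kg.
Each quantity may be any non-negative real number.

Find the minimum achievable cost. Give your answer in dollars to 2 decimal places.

Treat it as an LP. Let x1 = kg of compost blend, x2 = kg of MAP, x3 = kg of ammonium sulfate, x4 = kg of triple superphosphate.
Minimize 0.1x1 + 0.92x2 + 0.46x3 + 0.8x4 s.t.:
  0.01x1 ≥ 0.02   (potassium (K₂O))
  0.01x2 + 0.24x3 + 0.01x4 ≥ 0.53   (sulfur)
  x1 ≤ 4.8
  x2 ≤ 4.7
  x1, x2, x3, x4 ≥ 0.
The minimum-cost mix takes nothing from MAP, triple superphosphate — only compost blend, ammonium sulfate. Binding constraints: potassium (K₂O) and sulfur.
That vertex is x1 = 2, x3 = 2.208.
Hence cost = 0.1·2 + 0.46·2.208 = $1.2157.

$1.22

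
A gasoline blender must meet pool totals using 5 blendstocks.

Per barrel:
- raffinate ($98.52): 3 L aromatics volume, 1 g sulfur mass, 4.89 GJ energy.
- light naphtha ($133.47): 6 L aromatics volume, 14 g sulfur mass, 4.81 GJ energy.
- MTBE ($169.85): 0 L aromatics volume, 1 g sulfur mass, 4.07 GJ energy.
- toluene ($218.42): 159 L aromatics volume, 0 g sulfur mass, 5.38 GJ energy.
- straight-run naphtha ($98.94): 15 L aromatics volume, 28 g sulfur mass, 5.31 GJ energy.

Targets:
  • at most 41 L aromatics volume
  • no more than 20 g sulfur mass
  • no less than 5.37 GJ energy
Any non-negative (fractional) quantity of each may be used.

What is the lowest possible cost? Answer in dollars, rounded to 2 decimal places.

$102.54

Let x1 = barrels of raffinate, x2 = barrels of light naphtha, x3 = barrels of MTBE, x4 = barrels of toluene, x5 = barrels of straight-run naphtha.
Minimize 98.52x1 + 133.47x2 + 169.85x3 + 218.42x4 + 98.94x5 subject to:
  3x1 + 6x2 + 159x4 + 15x5 ≤ 41   (aromatics volume)
  1x1 + 14x2 + 1x3 + 28x5 ≤ 20   (sulfur mass)
  4.89x1 + 4.81x2 + 4.07x3 + 5.38x4 + 5.31x5 ≥ 5.37   (energy)
  x1, x2, x3, x4, x5 ≥ 0.
The optimal basis is {raffinate, straight-run naphtha}; light naphtha, MTBE, toluene drop out. There the sulfur mass and energy constraints are tight.
Solving gives x1 = 0.3355, x5 = 0.7023.
Objective = 98.52·0.3355 + 98.94·0.7023 = 102.5390.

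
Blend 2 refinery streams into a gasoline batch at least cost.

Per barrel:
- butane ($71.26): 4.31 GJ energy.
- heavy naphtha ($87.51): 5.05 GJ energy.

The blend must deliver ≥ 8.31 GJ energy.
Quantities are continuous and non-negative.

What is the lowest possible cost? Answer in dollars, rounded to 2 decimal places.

This is a linear program. Let x1 = barrels of butane, x2 = barrels of heavy naphtha.
min 71.26x1 + 87.51x2 subject to:
  4.31x1 + 5.05x2 ≥ 8.31   (energy)
  x1, x2 ≥ 0.
The optimal basis is {butane}; heavy naphtha drops out. There the energy constraint is tight.
That vertex is x1 = 1.928.
Hence cost = 71.26·1.928 = $137.3893.

$137.39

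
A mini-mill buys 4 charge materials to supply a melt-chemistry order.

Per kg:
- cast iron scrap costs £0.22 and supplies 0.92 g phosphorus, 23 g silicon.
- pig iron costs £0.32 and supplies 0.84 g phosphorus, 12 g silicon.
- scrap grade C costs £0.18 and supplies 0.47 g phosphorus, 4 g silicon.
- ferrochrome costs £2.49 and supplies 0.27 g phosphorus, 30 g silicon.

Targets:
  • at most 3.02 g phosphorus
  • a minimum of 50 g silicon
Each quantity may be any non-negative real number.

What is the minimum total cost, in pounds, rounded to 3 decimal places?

Let x1 = kg of cast iron scrap, x2 = kg of pig iron, x3 = kg of scrap grade C, x4 = kg of ferrochrome.
Minimize 0.22x1 + 0.32x2 + 0.18x3 + 2.49x4 subject to:
  0.92x1 + 0.84x2 + 0.47x3 + 0.27x4 ≤ 3.02   (phosphorus)
  23x1 + 12x2 + 4x3 + 30x4 ≥ 50   (silicon)
  x1, x2, x3, x4 ≥ 0.
At the optimum only cast iron scrap is positive (pig iron, scrap grade C, ferrochrome = 0). The silicon requirement is met with equality.
So cast iron scrap = 2.174 kg.
Total cost: 0.22·2.174 = 0.47828.

£0.478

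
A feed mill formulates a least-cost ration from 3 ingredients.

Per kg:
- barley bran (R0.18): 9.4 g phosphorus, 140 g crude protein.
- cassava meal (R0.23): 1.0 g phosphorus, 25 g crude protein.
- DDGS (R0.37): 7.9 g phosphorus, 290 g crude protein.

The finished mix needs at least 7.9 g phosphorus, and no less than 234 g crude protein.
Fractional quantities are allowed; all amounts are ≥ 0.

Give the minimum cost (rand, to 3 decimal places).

Treat it as an LP. Let x1 = kg of barley bran, x2 = kg of cassava meal, x3 = kg of DDGS.
Minimize 0.18x1 + 0.23x2 + 0.37x3 subject to:
  9.4x1 + 1x2 + 7.9x3 ≥ 7.9   (phosphorus)
  140x1 + 25x2 + 290x3 ≥ 234   (crude protein)
  x1, x2, x3 ≥ 0.
At the optimum only barley bran, DDGS are positive (cassava meal = 0). The phosphorus and crude protein requirements are met with equality.
That vertex is x1 = 0.2731, x3 = 0.6751.
Hence cost = 0.18·0.2731 + 0.37·0.6751 = R0.29895.

R0.299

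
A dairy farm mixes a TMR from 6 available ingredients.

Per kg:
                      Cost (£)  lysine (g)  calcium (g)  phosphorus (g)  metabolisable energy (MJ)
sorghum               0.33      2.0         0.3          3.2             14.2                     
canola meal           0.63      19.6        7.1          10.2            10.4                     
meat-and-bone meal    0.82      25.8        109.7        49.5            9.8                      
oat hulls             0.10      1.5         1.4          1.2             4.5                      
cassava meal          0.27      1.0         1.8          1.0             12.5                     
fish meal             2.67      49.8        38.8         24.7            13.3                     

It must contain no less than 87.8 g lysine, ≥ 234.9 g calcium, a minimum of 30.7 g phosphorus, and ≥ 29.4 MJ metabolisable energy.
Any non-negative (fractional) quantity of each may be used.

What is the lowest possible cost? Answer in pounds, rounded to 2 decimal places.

This is a linear program. Let x1 = kg of sorghum, x2 = kg of canola meal, x3 = kg of meat-and-bone meal, x4 = kg of oat hulls, x5 = kg of cassava meal, x6 = kg of fish meal.
Minimise 0.33x1 + 0.63x2 + 0.82x3 + 0.1x4 + 0.27x5 + 2.67x6 s.t.:
  2x1 + 19.6x2 + 25.8x3 + 1.5x4 + 1x5 + 49.8x6 ≥ 87.8   (lysine)
  0.3x1 + 7.1x2 + 109.7x3 + 1.4x4 + 1.8x5 + 38.8x6 ≥ 234.9   (calcium)
  3.2x1 + 10.2x2 + 49.5x3 + 1.2x4 + 1x5 + 24.7x6 ≥ 30.7   (phosphorus)
  14.2x1 + 10.4x2 + 9.8x3 + 4.5x4 + 12.5x5 + 13.3x6 ≥ 29.4   (metabolisable energy)
  x1, x2, x3, x4, x5, x6 ≥ 0.
At the optimum only meat-and-bone meal is positive (sorghum, canola meal, oat hulls, cassava meal, fish meal = 0). There the lysine constraint is tight.
Optimal quantities: meat-and-bone meal = 3.403 kg.
Hence cost = 0.82·3.403 = £2.7905.

£2.79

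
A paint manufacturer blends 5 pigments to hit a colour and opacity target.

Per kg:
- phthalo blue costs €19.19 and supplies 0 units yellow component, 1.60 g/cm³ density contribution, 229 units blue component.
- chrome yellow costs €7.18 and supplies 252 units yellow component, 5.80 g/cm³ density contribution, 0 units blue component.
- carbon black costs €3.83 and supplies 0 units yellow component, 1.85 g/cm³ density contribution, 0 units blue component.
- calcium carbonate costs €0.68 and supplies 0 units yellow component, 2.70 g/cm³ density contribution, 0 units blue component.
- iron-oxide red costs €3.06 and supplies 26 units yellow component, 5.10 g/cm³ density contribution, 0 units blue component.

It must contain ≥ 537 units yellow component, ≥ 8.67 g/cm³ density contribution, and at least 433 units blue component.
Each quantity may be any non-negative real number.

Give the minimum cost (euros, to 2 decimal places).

Set it up as a linear program. Let x1 = kg of phthalo blue, x2 = kg of chrome yellow, x3 = kg of carbon black, x4 = kg of calcium carbonate, x5 = kg of iron-oxide red.
min 19.19x1 + 7.18x2 + 3.83x3 + 0.68x4 + 3.06x5 subject to:
  252x2 + 26x5 ≥ 537   (yellow component)
  1.6x1 + 5.8x2 + 1.85x3 + 2.7x4 + 5.1x5 ≥ 8.67   (density contribution)
  229x1 ≥ 433   (blue component)
  x1, x2, x3, x4, x5 ≥ 0.
The cheapest feasible vertex uses only phthalo blue, chrome yellow; carbon black, calcium carbonate, iron-oxide red are not used. There the yellow component and blue component constraints are tight.
So phthalo blue = 1.891 kg, chrome yellow = 2.131 kg.
Objective = 19.19·1.891 + 7.18·2.131 = 51.5889.

€51.59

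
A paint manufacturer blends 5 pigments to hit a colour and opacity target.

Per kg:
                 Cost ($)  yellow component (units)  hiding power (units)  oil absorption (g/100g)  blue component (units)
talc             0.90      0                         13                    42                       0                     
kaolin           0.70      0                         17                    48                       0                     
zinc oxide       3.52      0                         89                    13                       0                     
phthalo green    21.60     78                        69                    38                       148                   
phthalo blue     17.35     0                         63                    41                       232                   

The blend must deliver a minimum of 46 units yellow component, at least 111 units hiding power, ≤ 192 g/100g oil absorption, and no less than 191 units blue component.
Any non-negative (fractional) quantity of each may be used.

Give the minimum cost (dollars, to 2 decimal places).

$22.16

Let x1 = kg of talc, x2 = kg of kaolin, x3 = kg of zinc oxide, x4 = kg of phthalo green, x5 = kg of phthalo blue.
min 0.9x1 + 0.7x2 + 3.52x3 + 21.6x4 + 17.35x5 subject to:
  78x4 ≥ 46   (yellow component)
  13x1 + 17x2 + 89x3 + 69x4 + 63x5 ≥ 111   (hiding power)
  42x1 + 48x2 + 13x3 + 38x4 + 41x5 ≤ 192   (oil absorption)
  148x4 + 232x5 ≥ 191   (blue component)
  x1, x2, x3, x4, x5 ≥ 0.
The optimal basis is {zinc oxide, phthalo green, phthalo blue}; talc, kaolin drop out. Binding constraints: yellow component, hiding power, blue component.
Solving gives x3 = 0.4735, x4 = 0.5897, x5 = 0.4471.
Cost = 3.52·0.4735 + 21.6·0.5897 + 17.35·0.4471 = 22.1614.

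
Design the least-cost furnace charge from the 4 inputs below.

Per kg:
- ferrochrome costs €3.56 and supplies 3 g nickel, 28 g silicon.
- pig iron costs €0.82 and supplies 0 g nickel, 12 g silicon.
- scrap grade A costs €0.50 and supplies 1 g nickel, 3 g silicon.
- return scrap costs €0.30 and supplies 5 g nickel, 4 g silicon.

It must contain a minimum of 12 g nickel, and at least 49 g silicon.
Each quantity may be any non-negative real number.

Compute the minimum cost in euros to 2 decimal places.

€3.41

Let x1 = kg of ferrochrome, x2 = kg of pig iron, x3 = kg of scrap grade A, x4 = kg of return scrap.
min 3.56x1 + 0.82x2 + 0.5x3 + 0.3x4 s.t.:
  3x1 + 1x3 + 5x4 ≥ 12   (nickel)
  28x1 + 12x2 + 3x3 + 4x4 ≥ 49   (silicon)
  x1, x2, x3, x4 ≥ 0.
The optimal basis is {pig iron, return scrap}; ferrochrome, scrap grade A drop out. Binding constraints: nickel and silicon.
Optimal quantities: pig iron = 3.283 kg, return scrap = 2.4 kg.
Objective = 0.82·3.283 + 0.3·2.4 = 3.4121.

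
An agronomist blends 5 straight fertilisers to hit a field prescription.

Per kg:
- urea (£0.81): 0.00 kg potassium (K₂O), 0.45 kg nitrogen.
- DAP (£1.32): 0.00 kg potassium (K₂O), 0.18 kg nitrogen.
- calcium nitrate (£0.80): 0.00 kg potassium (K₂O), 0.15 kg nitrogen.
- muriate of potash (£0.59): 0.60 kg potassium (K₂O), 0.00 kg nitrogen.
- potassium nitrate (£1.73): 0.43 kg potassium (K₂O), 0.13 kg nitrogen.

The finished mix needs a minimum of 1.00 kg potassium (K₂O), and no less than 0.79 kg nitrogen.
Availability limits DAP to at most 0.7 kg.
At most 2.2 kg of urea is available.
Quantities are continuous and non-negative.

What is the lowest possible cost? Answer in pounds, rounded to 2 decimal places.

£2.41

Let x1 = kg of urea, x2 = kg of DAP, x3 = kg of calcium nitrate, x4 = kg of muriate of potash, x5 = kg of potassium nitrate.
Minimize 0.81x1 + 1.32x2 + 0.8x3 + 0.59x4 + 1.73x5 subject to:
  0.6x4 + 0.43x5 ≥ 1   (potassium (K₂O))
  0.45x1 + 0.18x2 + 0.15x3 + 0.13x5 ≥ 0.79   (nitrogen)
  x2 ≤ 0.7
  x1 ≤ 2.2
  x1, x2, x3, x4, x5 ≥ 0.
At the optimum only urea, muriate of potash are positive (DAP, calcium nitrate, potassium nitrate = 0). The potassium (K₂O) and nitrogen requirements are met with equality.
Optimal quantities: urea = 1.756 kg, muriate of potash = 1.667 kg.
Objective = 0.81·1.756 + 0.59·1.667 = 2.4059.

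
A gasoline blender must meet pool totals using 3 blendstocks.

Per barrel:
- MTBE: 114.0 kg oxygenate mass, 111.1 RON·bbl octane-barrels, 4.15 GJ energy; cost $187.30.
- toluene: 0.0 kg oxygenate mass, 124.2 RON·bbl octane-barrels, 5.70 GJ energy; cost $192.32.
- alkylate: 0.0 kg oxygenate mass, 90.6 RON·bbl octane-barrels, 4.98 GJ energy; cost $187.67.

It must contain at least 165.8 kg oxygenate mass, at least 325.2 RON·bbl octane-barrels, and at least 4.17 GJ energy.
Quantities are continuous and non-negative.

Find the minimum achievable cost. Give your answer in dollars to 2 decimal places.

Treat it as an LP. Let x1 = barrels of MTBE, x2 = barrels of toluene, x3 = barrels of alkylate.
Minimise 187.3x1 + 192.32x2 + 187.67x3 s.t.:
  114x1 ≥ 165.8   (oxygenate mass)
  111.1x1 + 124.2x2 + 90.6x3 ≥ 325.2   (octane-barrels)
  4.15x1 + 5.7x2 + 4.98x3 ≥ 4.17   (energy)
  x1, x2, x3 ≥ 0.
The minimum-cost mix takes nothing from alkylate — only MTBE, toluene. There the oxygenate mass and octane-barrels constraints are tight.
That vertex is x1 = 1.45439, x2 = 1.31737.
Hence cost = 187.3·1.45439 + 192.32·1.31737 = $525.7638.

$525.76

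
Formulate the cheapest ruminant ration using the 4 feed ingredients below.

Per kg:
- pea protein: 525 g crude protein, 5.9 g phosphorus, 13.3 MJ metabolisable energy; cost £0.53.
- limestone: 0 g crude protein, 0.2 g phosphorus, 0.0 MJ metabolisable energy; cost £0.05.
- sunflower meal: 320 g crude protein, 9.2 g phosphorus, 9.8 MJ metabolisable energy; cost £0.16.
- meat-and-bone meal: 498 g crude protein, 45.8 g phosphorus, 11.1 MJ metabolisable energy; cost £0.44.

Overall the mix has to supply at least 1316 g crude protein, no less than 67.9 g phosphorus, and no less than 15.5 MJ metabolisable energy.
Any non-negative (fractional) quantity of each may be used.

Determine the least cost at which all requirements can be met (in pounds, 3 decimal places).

Let x1 = kg of pea protein, x2 = kg of limestone, x3 = kg of sunflower meal, x4 = kg of meat-and-bone meal.
min 0.53x1 + 0.05x2 + 0.16x3 + 0.44x4 s.t.:
  525x1 + 320x3 + 498x4 ≥ 1316   (crude protein)
  5.9x1 + 0.2x2 + 9.2x3 + 45.8x4 ≥ 67.9   (phosphorus)
  13.3x1 + 9.8x3 + 11.1x4 ≥ 15.5   (metabolisable energy)
  x1, x2, x3, x4 ≥ 0.
The cheapest feasible vertex uses only sunflower meal, meat-and-bone meal; pea protein, limestone are not used. Binding constraints: crude protein and phosphorus.
So sunflower meal = 2.626 kg, meat-and-bone meal = 0.955 kg.
Objective = 0.16·2.626 + 0.44·0.955 = 0.84036.

£0.840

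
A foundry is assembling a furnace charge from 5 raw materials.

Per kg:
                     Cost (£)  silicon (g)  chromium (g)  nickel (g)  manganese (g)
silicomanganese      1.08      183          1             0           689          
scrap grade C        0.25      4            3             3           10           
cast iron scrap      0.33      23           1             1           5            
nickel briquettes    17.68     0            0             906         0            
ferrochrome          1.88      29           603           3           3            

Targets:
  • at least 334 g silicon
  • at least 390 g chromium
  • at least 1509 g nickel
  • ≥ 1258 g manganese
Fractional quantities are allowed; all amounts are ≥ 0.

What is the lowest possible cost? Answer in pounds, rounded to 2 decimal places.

Let x1 = kg of silicomanganese, x2 = kg of scrap grade C, x3 = kg of cast iron scrap, x4 = kg of nickel briquettes, x5 = kg of ferrochrome.
min 1.08x1 + 0.25x2 + 0.33x3 + 17.68x4 + 1.88x5 subject to:
  183x1 + 4x2 + 23x3 + 29x5 ≥ 334   (silicon)
  1x1 + 3x2 + 1x3 + 603x5 ≥ 390   (chromium)
  3x2 + 1x3 + 906x4 + 3x5 ≥ 1509   (nickel)
  689x1 + 10x2 + 5x3 + 3x5 ≥ 1258   (manganese)
  x1, x2, x3, x4, x5 ≥ 0.
The optimal basis is {silicomanganese, nickel briquettes, ferrochrome}; scrap grade C, cast iron scrap drop out. Binding constraints: chromium, nickel, manganese.
Optimal quantities: silicomanganese = 1.823 kg, nickel briquettes = 1.6634 kg, ferrochrome = 0.64374 kg.
Cost = 1.08·1.823 + 17.68·1.6634 + 1.88·0.64374 = 32.5880.

£32.59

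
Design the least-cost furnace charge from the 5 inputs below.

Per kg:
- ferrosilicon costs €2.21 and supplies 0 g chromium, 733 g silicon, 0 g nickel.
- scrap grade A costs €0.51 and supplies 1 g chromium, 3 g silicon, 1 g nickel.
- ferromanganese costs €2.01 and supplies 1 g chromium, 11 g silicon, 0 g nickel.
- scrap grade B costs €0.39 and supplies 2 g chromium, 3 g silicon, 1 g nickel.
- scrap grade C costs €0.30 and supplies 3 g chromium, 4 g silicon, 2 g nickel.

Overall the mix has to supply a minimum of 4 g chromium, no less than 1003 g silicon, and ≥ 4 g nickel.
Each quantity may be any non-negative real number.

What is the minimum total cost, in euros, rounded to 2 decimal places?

€3.60

Let x1 = kg of ferrosilicon, x2 = kg of scrap grade A, x3 = kg of ferromanganese, x4 = kg of scrap grade B, x5 = kg of scrap grade C.
Minimise 2.21x1 + 0.51x2 + 2.01x3 + 0.39x4 + 0.3x5 with:
  1x2 + 1x3 + 2x4 + 3x5 ≥ 4   (chromium)
  733x1 + 3x2 + 11x3 + 3x4 + 4x5 ≥ 1003   (silicon)
  1x2 + 1x4 + 2x5 ≥ 4   (nickel)
  x1, x2, x3, x4, x5 ≥ 0.
The optimal basis is {ferrosilicon, scrap grade C}; scrap grade A, ferromanganese, scrap grade B drop out. There the silicon and nickel constraints are tight.
That vertex is x1 = 1.357, x5 = 2.
Cost = 2.21·1.357 + 0.3·2 = 3.5990.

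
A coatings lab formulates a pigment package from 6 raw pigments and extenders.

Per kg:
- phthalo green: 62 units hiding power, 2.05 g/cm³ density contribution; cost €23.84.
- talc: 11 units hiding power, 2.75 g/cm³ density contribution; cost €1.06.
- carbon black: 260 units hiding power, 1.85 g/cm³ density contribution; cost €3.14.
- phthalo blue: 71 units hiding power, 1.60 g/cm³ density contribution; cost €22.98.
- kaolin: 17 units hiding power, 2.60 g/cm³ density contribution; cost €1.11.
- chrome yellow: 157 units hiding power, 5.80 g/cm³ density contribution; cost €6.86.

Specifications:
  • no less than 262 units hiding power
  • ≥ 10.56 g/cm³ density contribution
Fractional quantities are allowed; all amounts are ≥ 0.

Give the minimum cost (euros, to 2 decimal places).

This is a linear program. Let x1 = kg of phthalo green, x2 = kg of talc, x3 = kg of carbon black, x4 = kg of phthalo blue, x5 = kg of kaolin, x6 = kg of chrome yellow.
Minimise 23.84x1 + 1.06x2 + 3.14x3 + 22.98x4 + 1.11x5 + 6.86x6 with:
  62x1 + 11x2 + 260x3 + 71x4 + 17x5 + 157x6 ≥ 262   (hiding power)
  2.05x1 + 2.75x2 + 1.85x3 + 1.6x4 + 2.6x5 + 5.8x6 ≥ 10.56   (density contribution)
  x1, x2, x3, x4, x5, x6 ≥ 0.
The minimum-cost mix takes nothing from phthalo green, phthalo blue, kaolin, chrome yellow — only talc, carbon black. The hiding power and density contribution requirements are met with equality.
Solving gives x2 = 3.255, x3 = 0.87.
Objective = 1.06·3.255 + 3.14·0.87 = 6.1821.

€6.18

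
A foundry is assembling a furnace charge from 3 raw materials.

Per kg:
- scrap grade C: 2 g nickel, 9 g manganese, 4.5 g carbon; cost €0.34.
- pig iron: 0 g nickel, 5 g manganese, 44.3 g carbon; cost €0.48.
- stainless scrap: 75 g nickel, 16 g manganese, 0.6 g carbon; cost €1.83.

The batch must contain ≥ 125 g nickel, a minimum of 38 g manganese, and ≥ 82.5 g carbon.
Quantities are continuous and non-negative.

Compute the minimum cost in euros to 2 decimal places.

Let x1 = kg of scrap grade C, x2 = kg of pig iron, x3 = kg of stainless scrap.
Minimise 0.34x1 + 0.48x2 + 1.83x3 s.t.:
  2x1 + 75x3 ≥ 125   (nickel)
  9x1 + 5x2 + 16x3 ≥ 38   (manganese)
  4.5x1 + 44.3x2 + 0.6x3 ≥ 82.5   (carbon)
  x1, x2, x3 ≥ 0.
The optimal mix uses every input. There the nickel, manganese, carbon constraints are tight.
Solving gives x1 = 0.2646, x2 = 1.813, x3 = 1.66.
Cost = 0.34·0.2646 + 0.48·1.813 + 1.83·1.66 = 3.9980.

€4.00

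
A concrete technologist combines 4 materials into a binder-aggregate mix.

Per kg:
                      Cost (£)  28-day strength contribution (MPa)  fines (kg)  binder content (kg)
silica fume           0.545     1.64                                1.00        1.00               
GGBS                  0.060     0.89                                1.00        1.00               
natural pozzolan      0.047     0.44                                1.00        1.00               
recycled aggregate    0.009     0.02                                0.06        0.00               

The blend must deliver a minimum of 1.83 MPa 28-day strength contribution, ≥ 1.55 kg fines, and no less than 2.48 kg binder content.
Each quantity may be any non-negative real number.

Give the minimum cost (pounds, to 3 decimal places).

Treat it as an LP. Let x1 = kg of silica fume, x2 = kg of GGBS, x3 = kg of natural pozzolan, x4 = kg of recycled aggregate.
Minimize 0.545x1 + 0.06x2 + 0.047x3 + 0.009x4 s.t.:
  1.64x1 + 0.89x2 + 0.44x3 + 0.02x4 ≥ 1.83   (28-day strength contribution)
  1x1 + 1x2 + 1x3 + 0.06x4 ≥ 1.55   (fines)
  1x1 + 1x2 + 1x3 ≥ 2.48   (binder content)
  x1, x2, x3, x4 ≥ 0.
At the optimum only GGBS, natural pozzolan are positive (silica fume, recycled aggregate = 0). Binding constraints: 28-day strength contribution and binder content.
That vertex is x2 = 1.642, x3 = 0.8382.
Total cost: 0.06·1.642 + 0.047·0.8382 = 0.13792.

£0.138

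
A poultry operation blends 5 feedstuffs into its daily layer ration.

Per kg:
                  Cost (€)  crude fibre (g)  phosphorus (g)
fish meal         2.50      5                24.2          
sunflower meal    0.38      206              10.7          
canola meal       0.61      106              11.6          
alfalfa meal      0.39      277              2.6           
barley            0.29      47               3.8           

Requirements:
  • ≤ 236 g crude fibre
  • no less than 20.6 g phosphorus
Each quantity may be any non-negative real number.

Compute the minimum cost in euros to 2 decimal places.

€1.00

This is a linear program. Let x1 = kg of fish meal, x2 = kg of sunflower meal, x3 = kg of canola meal, x4 = kg of alfalfa meal, x5 = kg of barley.
min 2.5x1 + 0.38x2 + 0.61x3 + 0.39x4 + 0.29x5 with:
  5x1 + 206x2 + 106x3 + 277x4 + 47x5 ≤ 236   (crude fibre)
  24.2x1 + 10.7x2 + 11.6x3 + 2.6x4 + 3.8x5 ≥ 20.6   (phosphorus)
  x1, x2, x3, x4, x5 ≥ 0.
The minimum-cost mix takes nothing from fish meal, alfalfa meal, barley — only sunflower meal, canola meal. Binding constraints: crude fibre and phosphorus.
Optimal quantities: sunflower meal = 0.4413 kg, canola meal = 1.369 kg.
Objective = 0.38·0.4413 + 0.61·1.369 = 1.0028.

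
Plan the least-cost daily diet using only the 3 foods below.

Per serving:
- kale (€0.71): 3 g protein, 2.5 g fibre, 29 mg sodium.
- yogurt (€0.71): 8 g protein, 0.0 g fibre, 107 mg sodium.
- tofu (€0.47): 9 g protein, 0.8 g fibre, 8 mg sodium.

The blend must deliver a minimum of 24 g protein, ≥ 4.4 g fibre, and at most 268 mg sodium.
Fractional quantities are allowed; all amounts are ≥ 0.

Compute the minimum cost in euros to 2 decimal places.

Let x1 = servings of kale, x2 = servings of yogurt, x3 = servings of tofu.
Minimise 0.71x1 + 0.71x2 + 0.47x3 with:
  3x1 + 8x2 + 9x3 ≥ 24   (protein)
  2.5x1 + 0.8x3 ≥ 4.4   (fibre)
  29x1 + 107x2 + 8x3 ≤ 268   (sodium)
  x1, x2, x3 ≥ 0.
The optimal basis is {kale, tofu}; yogurt drops out. There the protein and fibre constraints are tight.
That vertex is x1 = 1.015, x3 = 2.328.
Cost = 0.71·1.015 + 0.47·2.328 = 1.8148.

€1.81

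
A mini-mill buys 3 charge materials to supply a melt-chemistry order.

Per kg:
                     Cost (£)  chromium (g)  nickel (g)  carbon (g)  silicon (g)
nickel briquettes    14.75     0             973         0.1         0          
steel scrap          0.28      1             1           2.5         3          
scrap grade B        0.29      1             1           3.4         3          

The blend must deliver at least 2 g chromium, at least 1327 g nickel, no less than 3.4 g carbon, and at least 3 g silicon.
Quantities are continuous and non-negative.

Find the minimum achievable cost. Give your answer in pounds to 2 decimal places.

£20.65

Set it up as a linear program. Let x1 = kg of nickel briquettes, x2 = kg of steel scrap, x3 = kg of scrap grade B.
Minimise 14.75x1 + 0.28x2 + 0.29x3 s.t.:
  1x2 + 1x3 ≥ 2   (chromium)
  973x1 + 1x2 + 1x3 ≥ 1327   (nickel)
  0.1x1 + 2.5x2 + 3.4x3 ≥ 3.4   (carbon)
  3x2 + 3x3 ≥ 3   (silicon)
  x1, x2, x3 ≥ 0.
The minimum-cost mix takes nothing from scrap grade B — only nickel briquettes, steel scrap. The chromium and nickel requirements are met with equality.
Optimal quantities: nickel briquettes = 1.362 kg, steel scrap = 2 kg.
Cost = 14.75·1.362 + 0.28·2 = 20.6495.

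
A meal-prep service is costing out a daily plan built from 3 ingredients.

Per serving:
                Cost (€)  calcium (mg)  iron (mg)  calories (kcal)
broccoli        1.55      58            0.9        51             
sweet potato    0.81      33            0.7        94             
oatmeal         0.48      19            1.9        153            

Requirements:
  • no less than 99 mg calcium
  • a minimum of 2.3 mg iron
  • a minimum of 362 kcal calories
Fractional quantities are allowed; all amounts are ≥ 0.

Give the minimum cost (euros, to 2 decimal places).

€2.44

Set it up as a linear program. Let x1 = servings of broccoli, x2 = servings of sweet potato, x3 = servings of oatmeal.
Minimize 1.55x1 + 0.81x2 + 0.48x3 with:
  58x1 + 33x2 + 19x3 ≥ 99   (calcium)
  0.9x1 + 0.7x2 + 1.9x3 ≥ 2.3   (iron)
  51x1 + 94x2 + 153x3 ≥ 362   (calories)
  x1, x2, x3 ≥ 0.
The minimum-cost mix takes nothing from broccoli — only sweet potato, oatmeal. The calcium and calories requirements are met with equality.
So sweet potato = 2.534 servings, oatmeal = 0.8091 servings.
Hence cost = 0.81·2.534 + 0.48·0.8091 = €2.4409.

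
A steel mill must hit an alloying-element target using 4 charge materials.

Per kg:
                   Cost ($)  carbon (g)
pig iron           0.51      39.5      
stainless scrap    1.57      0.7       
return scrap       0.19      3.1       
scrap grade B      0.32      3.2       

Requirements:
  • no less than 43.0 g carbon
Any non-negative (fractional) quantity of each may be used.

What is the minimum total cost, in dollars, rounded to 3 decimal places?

This is a linear program. Let x1 = kg of pig iron, x2 = kg of stainless scrap, x3 = kg of return scrap, x4 = kg of scrap grade B.
Minimise 0.51x1 + 1.57x2 + 0.19x3 + 0.32x4 with:
  39.5x1 + 0.7x2 + 3.1x3 + 3.2x4 ≥ 43   (carbon)
  x1, x2, x3, x4 ≥ 0.
At the optimum only pig iron is positive (stainless scrap, return scrap, scrap grade B = 0). Binding constraint: carbon.
Optimal quantities: pig iron = 1.089 kg.
Total cost: 0.51·1.089 = 0.55539.

$0.555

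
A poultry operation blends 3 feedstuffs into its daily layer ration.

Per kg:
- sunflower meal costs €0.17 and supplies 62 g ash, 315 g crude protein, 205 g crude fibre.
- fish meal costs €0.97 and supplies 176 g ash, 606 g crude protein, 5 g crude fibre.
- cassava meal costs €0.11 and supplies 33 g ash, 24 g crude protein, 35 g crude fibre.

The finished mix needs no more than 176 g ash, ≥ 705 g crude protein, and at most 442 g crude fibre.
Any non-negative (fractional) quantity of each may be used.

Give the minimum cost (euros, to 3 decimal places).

Let x1 = kg of sunflower meal, x2 = kg of fish meal, x3 = kg of cassava meal.
Minimize 0.17x1 + 0.97x2 + 0.11x3 subject to:
  62x1 + 176x2 + 33x3 ≤ 176   (ash)
  315x1 + 606x2 + 24x3 ≥ 705   (crude protein)
  205x1 + 5x2 + 35x3 ≤ 442   (crude fibre)
  x1, x2, x3 ≥ 0.
At the optimum only sunflower meal, fish meal are positive (cassava meal = 0). The crude protein and crude fibre requirements are met with equality.
Solving gives x1 = 2.155, x2 = 0.04317.
Cost = 0.17·2.155 + 0.97·0.04317 = 0.40822.

€0.408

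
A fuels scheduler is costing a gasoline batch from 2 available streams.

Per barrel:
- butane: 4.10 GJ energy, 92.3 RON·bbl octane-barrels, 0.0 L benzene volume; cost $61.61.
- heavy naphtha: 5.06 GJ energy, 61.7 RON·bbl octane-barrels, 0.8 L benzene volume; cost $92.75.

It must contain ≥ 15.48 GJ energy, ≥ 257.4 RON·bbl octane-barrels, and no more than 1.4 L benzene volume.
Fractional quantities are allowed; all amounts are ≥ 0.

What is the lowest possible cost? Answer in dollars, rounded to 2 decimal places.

$232.62

Treat it as an LP. Let x1 = barrels of butane, x2 = barrels of heavy naphtha.
Minimise 61.61x1 + 92.75x2 subject to:
  4.1x1 + 5.06x2 ≥ 15.48   (energy)
  92.3x1 + 61.7x2 ≥ 257.4   (octane-barrels)
  0.8x2 ≤ 1.4   (benzene volume)
  x1, x2 ≥ 0.
The optimal basis is {butane}; heavy naphtha drops out. There the energy constraint is tight.
That vertex is x1 = 3.77561.
Cost = 61.61·3.77561 = 232.6153.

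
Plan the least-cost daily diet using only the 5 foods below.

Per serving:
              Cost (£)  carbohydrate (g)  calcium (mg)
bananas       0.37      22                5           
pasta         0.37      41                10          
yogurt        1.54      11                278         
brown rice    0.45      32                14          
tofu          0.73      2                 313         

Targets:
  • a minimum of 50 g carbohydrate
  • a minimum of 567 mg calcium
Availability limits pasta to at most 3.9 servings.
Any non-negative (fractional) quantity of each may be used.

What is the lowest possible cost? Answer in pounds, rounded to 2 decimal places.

£1.72

Treat it as an LP. Let x1 = servings of bananas, x2 = servings of pasta, x3 = servings of yogurt, x4 = servings of brown rice, x5 = servings of tofu.
Minimize 0.37x1 + 0.37x2 + 1.54x3 + 0.45x4 + 0.73x5 with:
  22x1 + 41x2 + 11x3 + 32x4 + 2x5 ≥ 50   (carbohydrate)
  5x1 + 10x2 + 278x3 + 14x4 + 313x5 ≥ 567   (calcium)
  x2 ≤ 3.9
  x1, x2, x3, x4, x5 ≥ 0.
The cheapest feasible vertex uses only pasta, tofu; bananas, yogurt, brown rice are not used. The carbohydrate and calcium requirements are met with equality.
Solving gives x2 = 1.1329, x5 = 1.7753.
Total cost: 0.37·1.1329 + 0.73·1.7753 = 1.7151.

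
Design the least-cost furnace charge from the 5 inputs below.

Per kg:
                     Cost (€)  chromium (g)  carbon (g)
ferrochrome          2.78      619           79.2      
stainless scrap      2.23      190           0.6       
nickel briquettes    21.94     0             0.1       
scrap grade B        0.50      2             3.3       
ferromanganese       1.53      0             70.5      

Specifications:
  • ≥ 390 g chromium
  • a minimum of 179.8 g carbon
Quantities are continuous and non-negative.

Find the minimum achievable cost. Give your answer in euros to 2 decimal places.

This is a linear program. Let x1 = kg of ferrochrome, x2 = kg of stainless scrap, x3 = kg of nickel briquettes, x4 = kg of scrap grade B, x5 = kg of ferromanganese.
Minimize 2.78x1 + 2.23x2 + 21.94x3 + 0.5x4 + 1.53x5 s.t.:
  619x1 + 190x2 + 2x4 ≥ 390   (chromium)
  79.2x1 + 0.6x2 + 0.1x3 + 3.3x4 + 70.5x5 ≥ 179.8   (carbon)
  x1, x2, x3, x4, x5 ≥ 0.
At the optimum only ferrochrome, ferromanganese are positive (stainless scrap, nickel briquettes, scrap grade B = 0). The chromium and carbon requirements are met with equality.
So ferrochrome = 0.63 kg, ferromanganese = 1.843 kg.
Total cost: 2.78·0.63 + 1.53·1.843 = 4.5712.

€4.57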